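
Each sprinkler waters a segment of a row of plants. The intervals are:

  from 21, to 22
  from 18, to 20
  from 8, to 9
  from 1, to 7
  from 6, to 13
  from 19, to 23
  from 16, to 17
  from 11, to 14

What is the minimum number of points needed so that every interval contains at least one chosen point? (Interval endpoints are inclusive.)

Process intervals by earliest right end; each time one isn't hit yet, stab at its right endpoint.
Sorted: [1,7] [8,9] [6,13] [11,14] [16,17] [18,20] [21,22] [19,23]
{[1,7]} hit by 7; {[8,9],[6,13]} hit by 9; {[11,14]} hit by 14; {[16,17]} hit by 17; {[18,20]} hit by 20; {[21,22],[19,23]} hit by 22.
Points: 7, 9, 14, 17, 20, 22 (6 total).

6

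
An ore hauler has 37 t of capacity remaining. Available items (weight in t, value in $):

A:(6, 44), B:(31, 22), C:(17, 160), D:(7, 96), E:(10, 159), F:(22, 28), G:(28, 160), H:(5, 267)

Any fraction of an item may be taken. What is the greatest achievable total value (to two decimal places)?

Greedy by value/weight ratio, highest first.
Ratios (sorted): H 53.40, E 15.90, D 13.71, C 9.41, A 7.33, G 5.71, F 1.27, B 0.71
take H (5 @ 267); take E (10 @ 159); take D (7 @ 96); take 15/17 of C → 141.18. Capacity used 37/37.
Total value = 663.18

663.18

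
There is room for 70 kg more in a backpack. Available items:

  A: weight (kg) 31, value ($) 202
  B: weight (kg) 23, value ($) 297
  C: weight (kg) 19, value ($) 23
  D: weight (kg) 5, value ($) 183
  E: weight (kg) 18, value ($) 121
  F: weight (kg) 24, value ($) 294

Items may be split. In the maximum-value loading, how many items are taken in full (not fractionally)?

Greedy by value/weight ratio, highest first.
Order: D (183/5=36.60) > B (297/23=12.91) > F (294/24=12.25) > E (121/18=6.72) > A (202/31=6.52) > C (23/19=1.21)
Fill: take D (5 @ 183) → take B (23 @ 297) → take F (24 @ 294) → take E (18 @ 121); 70/70 used.
4 item(s) taken whole.

4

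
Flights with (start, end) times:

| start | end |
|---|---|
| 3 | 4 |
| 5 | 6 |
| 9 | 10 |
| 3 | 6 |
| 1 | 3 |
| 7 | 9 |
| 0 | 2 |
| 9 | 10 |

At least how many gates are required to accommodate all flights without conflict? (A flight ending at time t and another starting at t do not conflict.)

2

Count concurrent intervals with a sweep; the peak is the room count.
starts: [0, 1, 3, 3, 5, 7, 9, 9]
ends:   [2, 3, 4, 6, 6, 9, 10, 10]
s0→1 s1→2  — peak 2.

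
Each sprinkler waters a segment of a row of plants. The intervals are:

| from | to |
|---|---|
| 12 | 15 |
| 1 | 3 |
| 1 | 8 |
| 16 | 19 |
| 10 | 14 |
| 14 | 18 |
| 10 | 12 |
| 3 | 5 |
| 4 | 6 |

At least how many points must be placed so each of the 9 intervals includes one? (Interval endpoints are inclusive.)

By right end: [1,3]  [3,5]  [4,6]  [1,8]  [10,12]  [10,14]  [12,15]  [14,18]  [16,19]
[1,3] uncovered → point at 3; [4,6] uncovered → point at 6; [10,12] uncovered → point at 12; [14,18] uncovered → point at 18.
Points: 3, 6, 12, 18 (4 total).

4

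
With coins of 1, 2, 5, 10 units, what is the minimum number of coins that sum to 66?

66 = 6×10 + 1×5 + 1×1
Total coins = 6 + 1 + 1 = 8

8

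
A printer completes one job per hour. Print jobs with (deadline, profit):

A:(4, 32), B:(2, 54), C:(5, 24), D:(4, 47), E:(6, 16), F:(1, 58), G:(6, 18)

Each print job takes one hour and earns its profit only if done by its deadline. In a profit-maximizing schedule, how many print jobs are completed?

6

Sort by profit descending; place each in the latest free slot ≤ its deadline.
Profit order: F=58 B=54 D=47 A=32 C=24 G=18 E=16
Assign: F→slot 1, B→slot 2, D→slot 4, A→slot 3, C→slot 5, G→slot 6, E skipped.
Slots: [1:F] [2:B] [3:A] [4:D] [5:C] [6:G]
6 of 7 scheduled.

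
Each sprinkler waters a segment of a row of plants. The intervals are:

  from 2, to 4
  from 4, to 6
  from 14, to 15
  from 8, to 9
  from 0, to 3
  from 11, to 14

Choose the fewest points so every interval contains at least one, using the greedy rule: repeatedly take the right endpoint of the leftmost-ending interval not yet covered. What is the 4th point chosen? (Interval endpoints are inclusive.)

Sort by right endpoint; whenever an interval is uncovered, place a point at its right end.
Sorted: [0,3] [2,4] [4,6] [8,9] [11,14] [14,15]
{[0,3],[2,4]} hit by 3; {[4,6]} hit by 6; {[8,9]} hit by 9; {[11,14],[14,15]} hit by 14.
Points: 3, 6, 9, 14 (4 total).

14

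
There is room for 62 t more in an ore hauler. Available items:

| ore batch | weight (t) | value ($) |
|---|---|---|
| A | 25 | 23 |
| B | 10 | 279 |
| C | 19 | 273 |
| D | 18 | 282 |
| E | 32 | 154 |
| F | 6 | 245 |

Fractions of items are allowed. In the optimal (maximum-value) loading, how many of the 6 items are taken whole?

Order: F (245/6=40.83) > B (279/10=27.90) > D (282/18=15.67) > C (273/19=14.37) > E (154/32=4.81) > A (23/25=0.92)
Fill: take F (6 @ 245) → take B (10 @ 279) → take D (18 @ 282) → take C (19 @ 273) → take 9/32 of E → 43.31; 62/62 used.
4 item(s) taken whole; one partial (take 9/32 of E).

4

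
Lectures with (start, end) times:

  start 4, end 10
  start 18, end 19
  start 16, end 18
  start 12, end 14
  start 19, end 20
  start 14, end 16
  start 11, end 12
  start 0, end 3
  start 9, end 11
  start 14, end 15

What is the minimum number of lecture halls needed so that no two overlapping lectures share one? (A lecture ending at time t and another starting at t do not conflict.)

2

Events (time:±→running): 0:+→1 3:-→0 4:+→1 9:+→2 … peak 2.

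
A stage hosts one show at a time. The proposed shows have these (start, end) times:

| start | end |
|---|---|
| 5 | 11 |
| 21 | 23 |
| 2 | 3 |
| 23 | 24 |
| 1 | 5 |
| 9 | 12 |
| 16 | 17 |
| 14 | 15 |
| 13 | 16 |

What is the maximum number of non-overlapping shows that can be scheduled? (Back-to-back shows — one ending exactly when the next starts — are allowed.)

6

Sorted by end: (2,3)  (1,5)  (5,11)  (9,12)  (14,15)  (13,16)  (16,17)  (21,23)  (23,24)
take (2,3); take (5,11); take (14,15); take (16,17); take (21,23); take (23,24).
Selected 6 shows.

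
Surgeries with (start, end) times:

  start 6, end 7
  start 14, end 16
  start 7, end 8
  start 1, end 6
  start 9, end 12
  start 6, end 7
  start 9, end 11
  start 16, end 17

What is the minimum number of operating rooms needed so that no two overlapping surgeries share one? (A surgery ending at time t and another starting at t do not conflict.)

Count concurrent intervals with a sweep; the peak is the room count.
starts: [1, 6, 6, 7, 9, 9, 14, 16]
ends:   [6, 7, 7, 8, 11, 12, 16, 17]
s1→1 e6→0 s6→1 s6→2  — peak 2.

2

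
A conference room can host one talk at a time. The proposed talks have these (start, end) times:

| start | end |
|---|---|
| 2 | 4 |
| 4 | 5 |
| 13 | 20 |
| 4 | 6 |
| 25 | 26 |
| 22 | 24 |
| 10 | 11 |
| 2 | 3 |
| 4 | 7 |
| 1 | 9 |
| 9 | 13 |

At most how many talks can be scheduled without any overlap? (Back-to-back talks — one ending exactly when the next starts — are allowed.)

Sorted by end: (2,3)  (2,4)  (4,5)  (4,6)  (4,7)  (1,9)  (10,11)  (9,13)  (13,20)  (22,24)  (25,26)
take (2,3); skip (2,4); take (4,5); skip (4,7); take (10,11); take (13,20); take (22,24); take (25,26).
Selected 6 talks.

6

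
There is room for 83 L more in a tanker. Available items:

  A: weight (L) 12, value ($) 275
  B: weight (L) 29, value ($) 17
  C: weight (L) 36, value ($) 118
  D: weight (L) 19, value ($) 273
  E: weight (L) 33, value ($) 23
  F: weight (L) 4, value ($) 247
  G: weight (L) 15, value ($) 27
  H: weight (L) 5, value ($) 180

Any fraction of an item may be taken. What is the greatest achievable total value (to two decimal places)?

Greedy by value/weight ratio, highest first.
Order: F (247/4=61.75) > H (180/5=36.00) > A (275/12=22.92) > D (273/19=14.37) > C (118/36=3.28) > G (27/15=1.80) > E (23/33=0.70) > B (17/29=0.59)
Fill: take F (4 @ 247) → take H (5 @ 180) → take A (12 @ 275) → take D (19 @ 273) → take C (36 @ 118) → take 7/15 of G → 12.60; 83/83 used.
Total value = 1105.60

1105.60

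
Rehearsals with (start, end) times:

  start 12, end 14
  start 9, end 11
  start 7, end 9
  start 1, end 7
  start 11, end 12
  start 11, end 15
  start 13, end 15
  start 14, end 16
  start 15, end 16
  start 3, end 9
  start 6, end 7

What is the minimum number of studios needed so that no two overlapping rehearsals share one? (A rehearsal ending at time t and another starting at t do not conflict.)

The answer is the maximum number of intervals overlapping at any instant.
Events (time:±→running): 1:+→1 3:+→2 6:+→3 … peak 3.

3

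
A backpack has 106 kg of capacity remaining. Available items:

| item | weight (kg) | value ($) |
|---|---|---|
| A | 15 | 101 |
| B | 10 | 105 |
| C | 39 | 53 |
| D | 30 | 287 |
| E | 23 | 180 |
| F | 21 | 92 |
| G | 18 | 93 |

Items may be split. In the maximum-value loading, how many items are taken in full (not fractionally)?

Greedy by value/weight ratio, highest first.
Order: B (105/10=10.50) > D (287/30=9.57) > E (180/23=7.83) > A (101/15=6.73) > G (93/18=5.17) > F (92/21=4.38) > C (53/39=1.36)
Fill: take B (10 @ 105) → take D (30 @ 287) → take E (23 @ 180) → take A (15 @ 101) → take G (18 @ 93) → take 10/21 of F → 43.81; 106/106 used.
5 item(s) taken whole; one partial (take 10/21 of F).

5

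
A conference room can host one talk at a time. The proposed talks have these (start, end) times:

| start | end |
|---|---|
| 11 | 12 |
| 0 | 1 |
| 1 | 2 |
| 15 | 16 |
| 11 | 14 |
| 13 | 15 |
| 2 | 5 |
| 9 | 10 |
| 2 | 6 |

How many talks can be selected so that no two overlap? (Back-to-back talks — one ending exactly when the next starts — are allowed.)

7

Sort by end time and greedily take each interval whose start is ≥ the last chosen end.
Sorted by end: (0,1)  (1,2)  (2,5)  (2,6)  (9,10)  (11,12)  (11,14)  (13,15)  (15,16)
take (0,1); take (1,2); take (2,5); take (9,10); take (11,12); skip (11,14); take (13,15); take (15,16).
Selected 7 talks.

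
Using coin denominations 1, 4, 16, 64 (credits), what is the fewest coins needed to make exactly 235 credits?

10

Greedy: take as many of the largest coin as possible, then repeat with the remainder.
235 − 3×64→43 − 2×16→11 − 2×4→3 − 3×1→0
Total coins = 3 + 2 + 2 + 3 = 10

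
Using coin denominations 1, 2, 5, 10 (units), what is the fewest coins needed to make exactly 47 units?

Greedy: take as many of the largest coin as possible, then repeat with the remainder.
47 = 4×10 + 1×5 + 1×2
Total coins = 4 + 1 + 1 = 6

6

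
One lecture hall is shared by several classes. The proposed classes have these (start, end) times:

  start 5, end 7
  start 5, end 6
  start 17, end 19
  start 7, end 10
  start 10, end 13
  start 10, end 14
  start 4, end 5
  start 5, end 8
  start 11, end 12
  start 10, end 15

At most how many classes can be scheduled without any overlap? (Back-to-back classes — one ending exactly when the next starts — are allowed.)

Sorted by end: (4,5)  (5,6)  (5,7)  (5,8)  (7,10)  (11,12)  (10,13)  (10,14)  (10,15)  (17,19)
take (4,5); take (5,6); take (7,10); take (11,12); skip (10,14); take (17,19).
Selected 5 classes.

5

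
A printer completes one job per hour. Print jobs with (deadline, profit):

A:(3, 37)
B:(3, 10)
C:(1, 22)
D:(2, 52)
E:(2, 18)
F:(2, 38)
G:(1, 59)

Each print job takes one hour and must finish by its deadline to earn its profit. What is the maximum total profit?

148

By profit: G(d1,59), D(d2,52), F(d2,38), A(d3,37), C(d1,22), E(d2,18), B(d3,10)
G→slot 1; D→slot 2; F skipped; A→slot 3; C skipped; E skipped; B skipped.
Profit = 59 + 52 + 37 = 148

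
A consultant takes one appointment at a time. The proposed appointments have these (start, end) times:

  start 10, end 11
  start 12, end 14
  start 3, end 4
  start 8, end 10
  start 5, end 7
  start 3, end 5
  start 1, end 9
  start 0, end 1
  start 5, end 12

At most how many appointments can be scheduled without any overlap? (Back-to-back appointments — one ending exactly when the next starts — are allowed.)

By end time: (0,1), (3,4), (3,5), (5,7), (1,9), (8,10), (10,11), (5,12), (12,14).
Pick (0,1); next start ≥ 1 → (3,4); next start ≥ 4 → (5,7); next start ≥ 7 → (8,10); next start ≥ 10 → (10,11); next start ≥ 11 → (12,14).
Selected 6 appointments.

6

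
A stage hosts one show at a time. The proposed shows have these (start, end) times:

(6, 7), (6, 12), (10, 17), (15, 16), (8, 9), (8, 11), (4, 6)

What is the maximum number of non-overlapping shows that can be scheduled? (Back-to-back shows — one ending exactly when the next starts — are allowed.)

Order by finish time; keep every interval that doesn't clash with the previous kept one.
Sorted by end: (4,6)  (6,7)  (8,9)  (8,11)  (6,12)  (15,16)  (10,17)
take (4,6); take (6,7); take (8,9); skip (8,11); take (15,16).
Selected 4 shows.

4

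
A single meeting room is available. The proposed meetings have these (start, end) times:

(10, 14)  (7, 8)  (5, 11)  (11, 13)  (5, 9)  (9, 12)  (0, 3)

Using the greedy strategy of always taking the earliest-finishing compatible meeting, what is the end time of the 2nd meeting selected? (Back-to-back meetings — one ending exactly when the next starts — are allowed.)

Sorted by end: (0,3)  (7,8)  (5,9)  (5,11)  (9,12)  (11,13)  (10,14)
take (0,3); take (7,8); take (9,12).
Selected: (0,3) (7,8) (9,12)

8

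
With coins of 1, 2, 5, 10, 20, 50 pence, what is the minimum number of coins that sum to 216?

Use the largest denomination that fits, subtract, and repeat.
216 − 4×50→16 − 1×10→6 − 1×5→1 − 1×1→0
Total coins = 4 + 1 + 1 + 1 = 7

7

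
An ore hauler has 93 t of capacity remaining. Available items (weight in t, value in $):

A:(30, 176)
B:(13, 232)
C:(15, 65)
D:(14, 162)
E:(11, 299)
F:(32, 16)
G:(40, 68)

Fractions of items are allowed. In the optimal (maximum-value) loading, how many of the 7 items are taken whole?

Sort by value per unit weight and fill in that order.
Ratios (sorted): E 27.18, B 17.85, D 11.57, A 5.87, C 4.33, G 1.70, F 0.50
take E (11 @ 299); take B (13 @ 232); take D (14 @ 162); take A (30 @ 176); take C (15 @ 65); take 10/40 of G → 17.00. Capacity used 93/93.
5 item(s) taken whole; one partial (take 10/40 of G).

5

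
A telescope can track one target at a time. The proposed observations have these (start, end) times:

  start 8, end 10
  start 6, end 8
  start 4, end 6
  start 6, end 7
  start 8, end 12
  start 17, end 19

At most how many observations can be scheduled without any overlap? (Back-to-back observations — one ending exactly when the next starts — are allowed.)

Sorted by end: (4,6)  (6,7)  (6,8)  (8,10)  (8,12)  (17,19)
take (4,6); take (6,7); skip (6,8); take (8,10); take (17,19).
Selected 4 observations.

4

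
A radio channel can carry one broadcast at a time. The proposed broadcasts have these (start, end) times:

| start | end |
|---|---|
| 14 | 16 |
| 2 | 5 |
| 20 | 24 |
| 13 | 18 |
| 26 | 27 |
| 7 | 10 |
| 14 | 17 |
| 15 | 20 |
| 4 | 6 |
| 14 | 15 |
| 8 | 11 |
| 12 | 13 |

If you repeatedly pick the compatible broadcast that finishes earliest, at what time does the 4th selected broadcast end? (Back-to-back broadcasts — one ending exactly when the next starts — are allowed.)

15

Order by finish time; keep every interval that doesn't clash with the previous kept one.
Sorted by end: (2,5)  (4,6)  (7,10)  (8,11)  (12,13)  (14,15)  (14,16)  (14,17)  (13,18)  (15,20)  (20,24)  (26,27)
take (2,5); skip (4,6); take (7,10); take (12,13); take (14,15); skip (14,16); skip (13,18); take (15,20); take (20,24); take (26,27).
Selected: (2,5) (7,10) (12,13) (14,15) (15,20) (20,24) (26,27)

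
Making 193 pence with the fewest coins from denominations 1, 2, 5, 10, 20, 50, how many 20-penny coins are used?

2

Use the largest denomination that fits, subtract, and repeat.
193 − 3×50→43 − 2×20→3 − 1×2→1 − 1×1→0
Count of 20: 2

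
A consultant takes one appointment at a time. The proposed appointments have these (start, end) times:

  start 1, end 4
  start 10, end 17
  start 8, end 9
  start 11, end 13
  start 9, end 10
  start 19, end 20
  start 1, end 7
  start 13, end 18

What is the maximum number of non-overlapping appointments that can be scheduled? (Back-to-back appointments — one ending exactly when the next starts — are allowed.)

6

Order by finish time; keep every interval that doesn't clash with the previous kept one.
Sorted by end: (1,4)  (1,7)  (8,9)  (9,10)  (11,13)  (10,17)  (13,18)  (19,20)
take (1,4); take (8,9); take (9,10); take (11,13); take (13,18); take (19,20).
Selected 6 appointments.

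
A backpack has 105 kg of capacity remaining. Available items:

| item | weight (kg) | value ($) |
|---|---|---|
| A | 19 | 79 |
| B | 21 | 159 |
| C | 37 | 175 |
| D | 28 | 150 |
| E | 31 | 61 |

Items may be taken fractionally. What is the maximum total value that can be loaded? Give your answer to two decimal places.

563.00

Order: B (159/21=7.57) > D (150/28=5.36) > C (175/37=4.73) > A (79/19=4.16) > E (61/31=1.97)
Fill: take B (21 @ 159) → take D (28 @ 150) → take C (37 @ 175) → take A (19 @ 79); 105/105 used.
Total value = 563.00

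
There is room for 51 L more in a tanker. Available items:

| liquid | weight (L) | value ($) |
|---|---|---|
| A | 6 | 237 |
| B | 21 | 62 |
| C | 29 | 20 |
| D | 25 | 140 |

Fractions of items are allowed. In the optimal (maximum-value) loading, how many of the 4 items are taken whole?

Greedy by value/weight ratio, highest first.
Order: A (237/6=39.50) > D (140/25=5.60) > B (62/21=2.95) > C (20/29=0.69)
Fill: take A (6 @ 237) → take D (25 @ 140) → take 20/21 of B → 59.05; 51/51 used.
2 item(s) taken whole; one partial (take 20/21 of B).

2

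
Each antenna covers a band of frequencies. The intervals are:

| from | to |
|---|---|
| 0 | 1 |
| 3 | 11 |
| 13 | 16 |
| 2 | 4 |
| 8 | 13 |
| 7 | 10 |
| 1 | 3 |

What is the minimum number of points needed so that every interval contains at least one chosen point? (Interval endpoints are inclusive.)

Sorted: [0,1] [1,3] [2,4] [7,10] [3,11] [8,13] [13,16]
{[0,1],[1,3]} hit by 1; {[2,4]} hit by 4; {[7,10],[3,11],[8,13]} hit by 10; {[13,16]} hit by 16.
Points: 1, 4, 10, 16 (4 total).

4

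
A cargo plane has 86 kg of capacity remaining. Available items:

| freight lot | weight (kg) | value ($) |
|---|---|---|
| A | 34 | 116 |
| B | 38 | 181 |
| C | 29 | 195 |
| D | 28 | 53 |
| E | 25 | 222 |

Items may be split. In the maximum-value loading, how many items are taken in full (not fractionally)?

Greedy by value/weight ratio, highest first.
Order: E (222/25=8.88) > C (195/29=6.72) > B (181/38=4.76) > A (116/34=3.41) > D (53/28=1.89)
Fill: take E (25 @ 222) → take C (29 @ 195) → take 32/38 of B → 152.42; 86/86 used.
2 item(s) taken whole; one partial (take 32/38 of B).

2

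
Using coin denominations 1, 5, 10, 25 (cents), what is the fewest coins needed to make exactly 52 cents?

Greedy: take as many of the largest coin as possible, then repeat with the remainder.
52 = 2×25 + 2×1
Total coins = 2 + 2 = 4

4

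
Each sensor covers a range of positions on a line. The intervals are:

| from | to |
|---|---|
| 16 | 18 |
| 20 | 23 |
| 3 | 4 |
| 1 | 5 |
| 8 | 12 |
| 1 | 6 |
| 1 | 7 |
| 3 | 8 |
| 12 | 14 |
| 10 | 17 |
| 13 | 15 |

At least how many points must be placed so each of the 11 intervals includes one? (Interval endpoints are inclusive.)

Sort by right endpoint; whenever an interval is uncovered, place a point at its right end.
By right end: [3,4]  [1,5]  [1,6]  [1,7]  [3,8]  [8,12]  [12,14]  [13,15]  [10,17]  [16,18]  [20,23]
[3,4] uncovered → point at 4; [8,12] uncovered → point at 12; [13,15] uncovered → point at 15; [16,18] uncovered → point at 18; [20,23] uncovered → point at 23.
Points: 4, 12, 15, 18, 23 (5 total).

5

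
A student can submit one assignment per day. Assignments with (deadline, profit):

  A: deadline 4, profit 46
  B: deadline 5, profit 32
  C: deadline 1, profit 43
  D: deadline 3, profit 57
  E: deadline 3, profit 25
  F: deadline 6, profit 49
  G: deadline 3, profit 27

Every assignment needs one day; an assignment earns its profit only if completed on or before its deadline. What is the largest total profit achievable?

254

Take jobs in profit order; each goes to the latest open slot no later than its deadline.
By profit: D(d3,57), F(d6,49), A(d4,46), C(d1,43), B(d5,32), G(d3,27), E(d3,25)
D→slot 3; F→slot 6; A→slot 4; C→slot 1; B→slot 5; G→slot 2; E skipped.
Profit = 43 + 27 + 57 + 46 + 32 + 49 = 254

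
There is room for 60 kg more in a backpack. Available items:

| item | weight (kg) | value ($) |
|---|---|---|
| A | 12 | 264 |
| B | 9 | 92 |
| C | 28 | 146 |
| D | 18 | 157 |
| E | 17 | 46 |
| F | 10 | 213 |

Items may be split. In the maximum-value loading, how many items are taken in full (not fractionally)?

4

Sort by value per unit weight and fill in that order.
Ratios (sorted): A 22.00, F 21.30, B 10.22, D 8.72, C 5.21, E 2.71
take A (12 @ 264); take F (10 @ 213); take B (9 @ 92); take D (18 @ 157); take 11/28 of C → 57.36. Capacity used 60/60.
4 item(s) taken whole; one partial (take 11/28 of C).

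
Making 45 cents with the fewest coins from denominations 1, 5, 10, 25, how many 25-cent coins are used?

1

Greedy: take as many of the largest coin as possible, then repeat with the remainder.
45 = 1×25 + 2×10
Count of 25: 1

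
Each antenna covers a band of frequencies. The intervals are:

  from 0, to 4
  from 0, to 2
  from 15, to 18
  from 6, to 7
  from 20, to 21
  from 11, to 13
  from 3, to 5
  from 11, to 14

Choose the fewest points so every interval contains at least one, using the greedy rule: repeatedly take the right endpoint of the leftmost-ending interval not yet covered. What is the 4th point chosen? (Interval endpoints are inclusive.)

13

Sort by right endpoint; whenever an interval is uncovered, place a point at its right end.
Sorted: [0,2] [0,4] [3,5] [6,7] [11,13] [11,14] [15,18] [20,21]
{[0,2],[0,4]} hit by 2; {[3,5]} hit by 5; {[6,7]} hit by 7; {[11,13],[11,14]} hit by 13; {[15,18]} hit by 18; {[20,21]} hit by 21.
Points: 2, 5, 7, 13, 18, 21 (6 total).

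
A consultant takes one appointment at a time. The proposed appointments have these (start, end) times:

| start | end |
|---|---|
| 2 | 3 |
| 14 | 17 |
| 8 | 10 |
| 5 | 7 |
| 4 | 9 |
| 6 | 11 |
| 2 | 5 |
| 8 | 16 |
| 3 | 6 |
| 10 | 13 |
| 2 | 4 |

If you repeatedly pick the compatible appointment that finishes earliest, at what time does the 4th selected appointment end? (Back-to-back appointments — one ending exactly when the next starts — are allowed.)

Sorted by end: (2,3)  (2,4)  (2,5)  (3,6)  (5,7)  (4,9)  (8,10)  (6,11)  (10,13)  (8,16)  (14,17)
take (2,3); take (3,6); take (8,10); take (10,13); take (14,17).
Selected: (2,3) (3,6) (8,10) (10,13) (14,17)

13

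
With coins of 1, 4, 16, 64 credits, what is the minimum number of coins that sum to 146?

Use the largest denomination that fits, subtract, and repeat.
146 = 2×64 + 1×16 + 2×1
Total coins = 2 + 1 + 2 = 5

5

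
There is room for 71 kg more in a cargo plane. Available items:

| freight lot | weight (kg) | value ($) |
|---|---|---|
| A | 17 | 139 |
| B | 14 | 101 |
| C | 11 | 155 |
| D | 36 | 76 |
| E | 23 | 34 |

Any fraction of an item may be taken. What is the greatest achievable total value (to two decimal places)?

456.22

Ratios (sorted): C 14.09, A 8.18, B 7.21, D 2.11, E 1.48
take C (11 @ 155); take A (17 @ 139); take B (14 @ 101); take 29/36 of D → 61.22. Capacity used 71/71.
Total value = 456.22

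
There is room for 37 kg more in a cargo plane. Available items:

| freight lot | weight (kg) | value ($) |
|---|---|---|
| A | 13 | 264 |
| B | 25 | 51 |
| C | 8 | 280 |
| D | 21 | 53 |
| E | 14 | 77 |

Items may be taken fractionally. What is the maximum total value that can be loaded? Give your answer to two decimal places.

Greedy by value/weight ratio, highest first.
Order: C (280/8=35.00) > A (264/13=20.31) > E (77/14=5.50) > D (53/21=2.52) > B (51/25=2.04)
Fill: take C (8 @ 280) → take A (13 @ 264) → take E (14 @ 77) → take 2/21 of D → 5.05; 37/37 used.
Total value = 626.05

626.05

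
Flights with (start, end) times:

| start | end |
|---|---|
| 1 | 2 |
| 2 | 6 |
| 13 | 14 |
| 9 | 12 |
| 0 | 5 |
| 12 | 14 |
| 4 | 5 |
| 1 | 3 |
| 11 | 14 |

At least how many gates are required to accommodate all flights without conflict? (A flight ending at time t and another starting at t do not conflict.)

3

Count concurrent intervals with a sweep; the peak is the room count.
starts: [0, 1, 1, 2, 4, 9, 11, 12, 13]
ends:   [2, 3, 5, 5, 6, 12, 14, 14, 14]
s0→1 s1→2 s1→3  — peak 3.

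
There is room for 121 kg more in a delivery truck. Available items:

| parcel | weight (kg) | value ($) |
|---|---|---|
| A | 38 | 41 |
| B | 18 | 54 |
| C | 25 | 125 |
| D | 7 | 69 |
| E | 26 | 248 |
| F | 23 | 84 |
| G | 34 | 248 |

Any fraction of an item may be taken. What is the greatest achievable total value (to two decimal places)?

792.00

Sort by value per unit weight and fill in that order.
Order: D (69/7=9.86) > E (248/26=9.54) > G (248/34=7.29) > C (125/25=5.00) > F (84/23=3.65) > B (54/18=3.00) > A (41/38=1.08)
Fill: take D (7 @ 69) → take E (26 @ 248) → take G (34 @ 248) → take C (25 @ 125) → take F (23 @ 84) → take 6/18 of B → 18.00; 121/121 used.
Total value = 792.00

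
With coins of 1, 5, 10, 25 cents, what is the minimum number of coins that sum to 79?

79 − 3×25→4 − 4×1→0
Total coins = 3 + 4 = 7

7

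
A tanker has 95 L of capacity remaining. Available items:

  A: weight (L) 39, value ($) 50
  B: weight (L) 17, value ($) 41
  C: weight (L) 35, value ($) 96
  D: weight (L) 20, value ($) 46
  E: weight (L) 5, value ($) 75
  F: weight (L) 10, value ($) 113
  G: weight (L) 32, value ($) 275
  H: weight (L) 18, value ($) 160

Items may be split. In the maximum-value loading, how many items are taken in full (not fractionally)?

Greedy by value/weight ratio, highest first.
Ratios (sorted): E 15.00, F 11.30, H 8.89, G 8.59, C 2.74, B 2.41, D 2.30, A 1.28
take E (5 @ 75); take F (10 @ 113); take H (18 @ 160); take G (32 @ 275); take 30/35 of C → 82.29. Capacity used 95/95.
4 item(s) taken whole; one partial (take 30/35 of C).

4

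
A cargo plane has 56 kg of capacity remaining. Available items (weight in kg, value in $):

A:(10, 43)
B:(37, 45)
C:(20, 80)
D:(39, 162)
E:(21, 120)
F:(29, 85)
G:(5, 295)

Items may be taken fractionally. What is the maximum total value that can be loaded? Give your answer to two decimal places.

Sort by value per unit weight and fill in that order.
Ratios (sorted): G 59.00, E 5.71, A 4.30, D 4.15, C 4.00, F 2.93, B 1.22
take G (5 @ 295); take E (21 @ 120); take A (10 @ 43); take 20/39 of D → 83.08. Capacity used 56/56.
Total value = 541.08

541.08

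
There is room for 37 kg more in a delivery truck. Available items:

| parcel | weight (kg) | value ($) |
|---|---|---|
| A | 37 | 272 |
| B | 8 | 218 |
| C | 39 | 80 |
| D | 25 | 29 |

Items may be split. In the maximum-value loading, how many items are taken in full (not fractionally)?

Greedy by value/weight ratio, highest first.
Ratios (sorted): B 27.25, A 7.35, C 2.05, D 1.16
take B (8 @ 218); take 29/37 of A → 213.19. Capacity used 37/37.
1 item(s) taken whole; one partial (take 29/37 of A).

1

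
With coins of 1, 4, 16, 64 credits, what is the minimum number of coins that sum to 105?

6

Greedy: take as many of the largest coin as possible, then repeat with the remainder.
105 − 1×64→41 − 2×16→9 − 2×4→1 − 1×1→0
Total coins = 1 + 2 + 2 + 1 = 6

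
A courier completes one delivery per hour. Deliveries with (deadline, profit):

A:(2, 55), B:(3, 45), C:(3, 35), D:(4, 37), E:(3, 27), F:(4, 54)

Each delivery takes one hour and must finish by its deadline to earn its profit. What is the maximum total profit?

Profit order: A=55 F=54 B=45 D=37 C=35 E=27
Assign: A→slot 2, F→slot 4, B→slot 3, D→slot 1, C skipped, E skipped.
Slots: [1:D] [2:A] [3:B] [4:F]
Profit = 37 + 55 + 45 + 54 = 191

191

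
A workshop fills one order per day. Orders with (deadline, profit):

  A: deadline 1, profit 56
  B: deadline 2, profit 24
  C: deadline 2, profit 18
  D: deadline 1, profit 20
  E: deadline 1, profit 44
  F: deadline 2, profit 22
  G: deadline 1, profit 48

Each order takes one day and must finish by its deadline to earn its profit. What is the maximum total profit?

Sort by profit descending; place each in the latest free slot ≤ its deadline.
Profit order: A=56 G=48 E=44 B=24 F=22 D=20 C=18
Assign: A→slot 1, G skipped, E skipped, B→slot 2, F skipped, D skipped, C skipped.
Slots: [1:A] [2:B]
Profit = 56 + 24 = 80

80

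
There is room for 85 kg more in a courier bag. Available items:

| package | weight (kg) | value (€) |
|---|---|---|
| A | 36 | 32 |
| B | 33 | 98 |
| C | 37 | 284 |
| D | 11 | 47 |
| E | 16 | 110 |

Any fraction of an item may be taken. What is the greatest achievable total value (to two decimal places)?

503.36

Sort by value per unit weight and fill in that order.
Ratios (sorted): C 7.68, E 6.88, D 4.27, B 2.97, A 0.89
take C (37 @ 284); take E (16 @ 110); take D (11 @ 47); take 21/33 of B → 62.36. Capacity used 85/85.
Total value = 503.36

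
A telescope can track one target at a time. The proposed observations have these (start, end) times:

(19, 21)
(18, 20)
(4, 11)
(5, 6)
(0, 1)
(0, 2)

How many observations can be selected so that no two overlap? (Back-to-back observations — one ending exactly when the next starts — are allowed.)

By end time: (0,1), (0,2), (5,6), (4,11), (18,20), (19,21).
Pick (0,1); next start ≥ 1 → (5,6); next start ≥ 6 → (18,20).
Selected 3 observations.

3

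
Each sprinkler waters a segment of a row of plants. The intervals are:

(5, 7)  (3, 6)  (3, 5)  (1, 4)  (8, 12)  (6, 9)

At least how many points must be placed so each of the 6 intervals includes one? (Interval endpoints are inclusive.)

Sort by right endpoint; whenever an interval is uncovered, place a point at its right end.
Sorted: [1,4] [3,5] [3,6] [5,7] [6,9] [8,12]
{[1,4],[3,5],[3,6]} hit by 4; {[5,7],[6,9]} hit by 7; {[8,12]} hit by 12.
Points: 4, 7, 12 (3 total).

3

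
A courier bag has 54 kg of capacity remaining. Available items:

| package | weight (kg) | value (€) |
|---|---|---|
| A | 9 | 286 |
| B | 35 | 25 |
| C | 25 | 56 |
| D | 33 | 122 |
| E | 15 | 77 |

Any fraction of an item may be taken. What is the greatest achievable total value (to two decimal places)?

Ratios (sorted): A 31.78, E 5.13, D 3.70, C 2.24, B 0.71
take A (9 @ 286); take E (15 @ 77); take 30/33 of D → 110.91. Capacity used 54/54.
Total value = 473.91

473.91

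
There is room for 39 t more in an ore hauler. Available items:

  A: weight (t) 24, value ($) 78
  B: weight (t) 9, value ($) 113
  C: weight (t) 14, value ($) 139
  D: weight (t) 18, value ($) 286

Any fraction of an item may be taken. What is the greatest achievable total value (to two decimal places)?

518.14

Ratios (sorted): D 15.89, B 12.56, C 9.93, A 3.25
take D (18 @ 286); take B (9 @ 113); take 12/14 of C → 119.14. Capacity used 39/39.
Total value = 518.14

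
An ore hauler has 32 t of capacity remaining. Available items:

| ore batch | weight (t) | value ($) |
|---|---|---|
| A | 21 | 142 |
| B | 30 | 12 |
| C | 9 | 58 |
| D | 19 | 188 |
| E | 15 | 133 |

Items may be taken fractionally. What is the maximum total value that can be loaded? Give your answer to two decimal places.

Greedy by value/weight ratio, highest first.
Order: D (188/19=9.89) > E (133/15=8.87) > A (142/21=6.76) > C (58/9=6.44) > B (12/30=0.40)
Fill: take D (19 @ 188) → take 13/15 of E → 115.27; 32/32 used.
Total value = 303.27

303.27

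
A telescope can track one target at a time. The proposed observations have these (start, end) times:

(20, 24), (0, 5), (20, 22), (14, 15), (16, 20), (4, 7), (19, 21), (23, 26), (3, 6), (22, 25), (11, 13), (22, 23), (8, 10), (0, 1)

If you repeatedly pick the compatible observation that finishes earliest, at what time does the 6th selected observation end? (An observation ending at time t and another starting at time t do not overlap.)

By end time: (0,1), (0,5), (3,6), (4,7), (8,10), (11,13), (14,15), (16,20), (19,21), (20,22), (22,23), (20,24), (22,25), (23,26).
Pick (0,1); next start ≥ 1 → (3,6); next start ≥ 6 → (8,10); next start ≥ 10 → (11,13); next start ≥ 13 → (14,15); next start ≥ 15 → (16,20); next start ≥ 20 → (20,22); next start ≥ 22 → (22,23); next start ≥ 23 → (23,26).
Selected: (0,1) (3,6) (8,10) (11,13) (14,15) (16,20) (20,22) (22,23) (23,26)

20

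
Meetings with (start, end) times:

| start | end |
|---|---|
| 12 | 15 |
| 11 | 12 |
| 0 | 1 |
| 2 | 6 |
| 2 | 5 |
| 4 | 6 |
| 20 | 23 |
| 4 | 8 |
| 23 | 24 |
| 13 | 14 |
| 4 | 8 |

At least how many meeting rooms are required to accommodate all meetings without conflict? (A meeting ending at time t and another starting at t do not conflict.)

5

Count concurrent intervals with a sweep; the peak is the room count.
starts: [0, 2, 2, 4, 4, 4, 11, 12, 13, 20, 23]
ends:   [1, 5, 6, 6, 8, 8, 12, 14, 15, 23, 24]
s0→1 e1→0 s2→1 s2→2 s4→3 s4→4 s4→5  — peak 5.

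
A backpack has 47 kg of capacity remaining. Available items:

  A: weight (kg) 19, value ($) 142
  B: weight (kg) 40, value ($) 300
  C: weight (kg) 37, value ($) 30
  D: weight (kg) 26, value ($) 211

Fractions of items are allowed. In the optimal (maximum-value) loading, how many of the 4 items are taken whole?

1

Sort by value per unit weight and fill in that order.
Ratios (sorted): D 8.12, B 7.50, A 7.47, C 0.81
take D (26 @ 211); take 21/40 of B → 157.50. Capacity used 47/47.
1 item(s) taken whole; one partial (take 21/40 of B).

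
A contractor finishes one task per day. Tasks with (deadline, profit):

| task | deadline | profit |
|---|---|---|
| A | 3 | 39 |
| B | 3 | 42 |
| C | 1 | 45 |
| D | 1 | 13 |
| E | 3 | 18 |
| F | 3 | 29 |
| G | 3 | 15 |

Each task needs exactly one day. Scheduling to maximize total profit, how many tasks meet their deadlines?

By profit: C(d1,45), B(d3,42), A(d3,39), F(d3,29), E(d3,18), G(d3,15), D(d1,13)
C→slot 1; B→slot 3; A→slot 2; F skipped; E skipped; G skipped; D skipped.
3 of 7 scheduled.

3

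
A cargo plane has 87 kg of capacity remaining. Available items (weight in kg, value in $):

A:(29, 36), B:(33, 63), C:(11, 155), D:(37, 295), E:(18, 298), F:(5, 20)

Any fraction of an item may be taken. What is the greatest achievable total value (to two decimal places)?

798.55

Ratios (sorted): E 16.56, C 14.09, D 7.97, F 4.00, B 1.91, A 1.24
take E (18 @ 298); take C (11 @ 155); take D (37 @ 295); take F (5 @ 20); take 16/33 of B → 30.55. Capacity used 87/87.
Total value = 798.55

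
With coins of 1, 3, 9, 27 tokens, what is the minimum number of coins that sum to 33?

33 − 1×27→6 − 2×3→0
Total coins = 1 + 2 = 3

3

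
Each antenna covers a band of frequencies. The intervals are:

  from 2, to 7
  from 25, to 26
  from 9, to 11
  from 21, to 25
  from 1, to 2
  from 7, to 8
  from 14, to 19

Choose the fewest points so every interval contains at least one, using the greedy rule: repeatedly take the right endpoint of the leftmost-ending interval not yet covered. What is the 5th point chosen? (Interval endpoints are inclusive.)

Process intervals by earliest right end; each time one isn't hit yet, stab at its right endpoint.
Sorted: [1,2] [2,7] [7,8] [9,11] [14,19] [21,25] [25,26]
{[1,2],[2,7]} hit by 2; {[7,8]} hit by 8; {[9,11]} hit by 11; {[14,19]} hit by 19; {[21,25],[25,26]} hit by 25.
Points: 2, 8, 11, 19, 25 (5 total).

25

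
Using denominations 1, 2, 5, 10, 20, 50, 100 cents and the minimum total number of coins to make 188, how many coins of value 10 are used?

188 − 1×100→88 − 1×50→38 − 1×20→18 − 1×10→8 − 1×5→3 − 1×2→1 − 1×1→0
Count of 10: 1

1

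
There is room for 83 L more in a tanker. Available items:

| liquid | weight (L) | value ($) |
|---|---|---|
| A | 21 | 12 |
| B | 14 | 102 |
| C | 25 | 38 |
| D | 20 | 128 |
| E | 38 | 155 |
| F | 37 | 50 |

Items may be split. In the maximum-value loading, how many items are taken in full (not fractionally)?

Ratios (sorted): B 7.29, D 6.40, E 4.08, C 1.52, F 1.35, A 0.57
take B (14 @ 102); take D (20 @ 128); take E (38 @ 155); take 11/25 of C → 16.72. Capacity used 83/83.
3 item(s) taken whole; one partial (take 11/25 of C).

3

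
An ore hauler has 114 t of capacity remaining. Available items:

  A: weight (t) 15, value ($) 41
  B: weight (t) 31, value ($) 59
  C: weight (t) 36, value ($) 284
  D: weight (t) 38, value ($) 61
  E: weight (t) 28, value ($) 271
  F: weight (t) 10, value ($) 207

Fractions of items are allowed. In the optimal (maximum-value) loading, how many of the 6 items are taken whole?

Sort by value per unit weight and fill in that order.
Order: F (207/10=20.70) > E (271/28=9.68) > C (284/36=7.89) > A (41/15=2.73) > B (59/31=1.90) > D (61/38=1.61)
Fill: take F (10 @ 207) → take E (28 @ 271) → take C (36 @ 284) → take A (15 @ 41) → take 25/31 of B → 47.58; 114/114 used.
4 item(s) taken whole; one partial (take 25/31 of B).

4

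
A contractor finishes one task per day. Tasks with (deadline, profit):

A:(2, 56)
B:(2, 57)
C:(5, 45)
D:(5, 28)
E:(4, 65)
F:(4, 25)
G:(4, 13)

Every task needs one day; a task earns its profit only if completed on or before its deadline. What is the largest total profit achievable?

251

By profit: E(d4,65), B(d2,57), A(d2,56), C(d5,45), D(d5,28), F(d4,25), G(d4,13)
E→slot 4; B→slot 2; A→slot 1; C→slot 5; D→slot 3; F skipped; G skipped.
Profit = 56 + 57 + 28 + 65 + 45 = 251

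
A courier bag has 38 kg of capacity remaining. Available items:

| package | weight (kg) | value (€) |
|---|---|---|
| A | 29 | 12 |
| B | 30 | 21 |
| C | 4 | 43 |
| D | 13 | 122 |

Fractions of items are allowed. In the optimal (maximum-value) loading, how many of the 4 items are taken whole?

Sort by value per unit weight and fill in that order.
Order: C (43/4=10.75) > D (122/13=9.38) > B (21/30=0.70) > A (12/29=0.41)
Fill: take C (4 @ 43) → take D (13 @ 122) → take 21/30 of B → 14.70; 38/38 used.
2 item(s) taken whole; one partial (take 21/30 of B).

2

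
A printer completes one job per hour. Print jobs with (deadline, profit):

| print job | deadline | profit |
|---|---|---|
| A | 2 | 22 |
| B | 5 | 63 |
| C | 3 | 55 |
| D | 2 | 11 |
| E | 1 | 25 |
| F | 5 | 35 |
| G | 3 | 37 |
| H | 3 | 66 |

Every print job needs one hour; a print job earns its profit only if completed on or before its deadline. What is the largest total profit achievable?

256

By profit: H(d3,66), B(d5,63), C(d3,55), G(d3,37), F(d5,35), E(d1,25), A(d2,22), D(d2,11)
H→slot 3; B→slot 5; C→slot 2; G→slot 1; F→slot 4; E skipped; A skipped; D skipped.
Profit = 37 + 55 + 66 + 35 + 63 = 256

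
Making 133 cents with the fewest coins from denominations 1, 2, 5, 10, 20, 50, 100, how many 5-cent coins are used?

Greedy: take as many of the largest coin as possible, then repeat with the remainder.
133 − 1×100→33 − 1×20→13 − 1×10→3 − 1×2→1 − 1×1→0
Count of 5: 0

0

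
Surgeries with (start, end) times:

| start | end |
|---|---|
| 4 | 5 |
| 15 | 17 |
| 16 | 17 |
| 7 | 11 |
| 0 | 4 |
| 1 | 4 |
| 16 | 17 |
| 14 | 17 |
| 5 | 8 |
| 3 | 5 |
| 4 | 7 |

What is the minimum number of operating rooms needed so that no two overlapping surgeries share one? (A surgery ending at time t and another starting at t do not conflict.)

4

The answer is the maximum number of intervals overlapping at any instant.
starts: [0, 1, 3, 4, 4, 5, 7, 14, 15, 16, 16]
ends:   [4, 4, 5, 5, 7, 8, 11, 17, 17, 17, 17]
s0→1 s1→2 s3→3 e4→2 e4→1 s4→2 s4→3 e5→2 e5→1 s5→2 e7→1 s7→2 e8→1 e11→0 s14→1 s15→2 s16→3 s16→4  — peak 4.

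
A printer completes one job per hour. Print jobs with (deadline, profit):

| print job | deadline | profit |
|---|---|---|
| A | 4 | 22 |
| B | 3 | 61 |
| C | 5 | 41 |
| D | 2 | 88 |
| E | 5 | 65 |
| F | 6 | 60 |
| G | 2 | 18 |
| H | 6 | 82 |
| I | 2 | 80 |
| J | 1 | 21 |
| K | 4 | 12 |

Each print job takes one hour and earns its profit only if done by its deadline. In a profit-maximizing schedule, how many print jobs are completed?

6

By profit: D(d2,88), H(d6,82), I(d2,80), E(d5,65), B(d3,61), F(d6,60), C(d5,41), A(d4,22), J(d1,21), G(d2,18), K(d4,12)
D→slot 2; H→slot 6; I→slot 1; E→slot 5; B→slot 3; F→slot 4; C skipped; A skipped; J skipped; G skipped; K skipped.
6 of 11 scheduled.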